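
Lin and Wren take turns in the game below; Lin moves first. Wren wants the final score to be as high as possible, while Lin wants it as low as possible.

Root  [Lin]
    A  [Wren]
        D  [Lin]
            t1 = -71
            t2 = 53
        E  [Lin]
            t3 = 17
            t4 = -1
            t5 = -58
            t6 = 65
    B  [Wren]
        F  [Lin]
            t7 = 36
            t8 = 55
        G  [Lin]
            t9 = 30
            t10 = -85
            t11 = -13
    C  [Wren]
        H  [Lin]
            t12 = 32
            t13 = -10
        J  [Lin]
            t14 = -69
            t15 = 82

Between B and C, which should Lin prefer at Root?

C

F (Lin): min(36, 55) = 36
G (Lin): min(30, -85, -13) = -85
B (Wren): max(36, -85) = 36
H (Lin): min(32, -10) = -10
J (Lin): min(-69, 82) = -69
C (Wren): max(-10, -69) = -10
Lin prefers the lower value; B=36, C=-10. C is better since -10 < 36.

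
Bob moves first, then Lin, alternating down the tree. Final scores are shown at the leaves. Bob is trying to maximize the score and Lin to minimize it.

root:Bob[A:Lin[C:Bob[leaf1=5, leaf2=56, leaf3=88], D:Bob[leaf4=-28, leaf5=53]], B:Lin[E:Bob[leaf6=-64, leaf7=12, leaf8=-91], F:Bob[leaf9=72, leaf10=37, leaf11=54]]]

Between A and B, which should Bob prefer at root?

C (Bob): max(5, 56, 88) = 88
D (Bob): max(-28, 53) = 53
A (Lin): min(88, 53) = 53
E (Bob): max(-64, 12, -91) = 12
F (Bob): max(72, 37, 54) = 72
B (Lin): min(12, 72) = 12
Bob prefers the higher value; A=53, B=12. A is better since 53 > 12.

A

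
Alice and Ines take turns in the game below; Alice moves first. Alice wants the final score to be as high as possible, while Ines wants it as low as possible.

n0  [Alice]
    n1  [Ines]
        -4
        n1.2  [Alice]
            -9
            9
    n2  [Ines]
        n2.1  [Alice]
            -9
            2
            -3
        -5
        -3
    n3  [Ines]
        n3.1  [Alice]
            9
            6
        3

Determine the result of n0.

n1.2 (Alice): max(-9, 9) = 9
n1 (Ines): min(-4, 9) = -4
n2.1 (Alice): max(-9, 2, -3) = 2
n2 (Ines): min(2, -5, -3) = -5
n3.1 (Alice): max(9, 6) = 9
n3 (Ines): min(9, 3) = 3
n0 (Alice): max(-4, -5, 3) = 3

3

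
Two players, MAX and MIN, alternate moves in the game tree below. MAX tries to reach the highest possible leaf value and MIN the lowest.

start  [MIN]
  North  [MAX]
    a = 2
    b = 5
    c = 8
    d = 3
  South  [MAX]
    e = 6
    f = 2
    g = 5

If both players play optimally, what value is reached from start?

6

North (MAX): max(2, 5, 8, 3) = 8
South (MAX): max(6, 2, 5) = 6
start (MIN): min(8, 6) = 6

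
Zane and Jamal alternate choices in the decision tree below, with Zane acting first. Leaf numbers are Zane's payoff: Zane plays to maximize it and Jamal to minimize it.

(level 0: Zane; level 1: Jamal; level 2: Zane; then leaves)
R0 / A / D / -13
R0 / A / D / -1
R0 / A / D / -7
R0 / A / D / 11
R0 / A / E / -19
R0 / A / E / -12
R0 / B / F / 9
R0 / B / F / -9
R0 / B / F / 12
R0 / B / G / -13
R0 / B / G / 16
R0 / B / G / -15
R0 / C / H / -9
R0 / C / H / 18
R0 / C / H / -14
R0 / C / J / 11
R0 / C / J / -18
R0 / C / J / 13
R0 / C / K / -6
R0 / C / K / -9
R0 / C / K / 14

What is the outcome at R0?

13

D (Zane): max(-13, -1, -7, 11) = 11
E (Zane): max(-19, -12) = -12
A (Jamal): min(11, -12) = -12
F (Zane): max(9, -9, 12) = 12
G (Zane): max(-13, 16, -15) = 16
B (Jamal): min(12, 16) = 12
H (Zane): max(-9, 18, -14) = 18
J (Zane): max(11, -18, 13) = 13
K (Zane): max(-6, -9, 14) = 14
C (Jamal): min(18, 13, 14) = 13
R0 (Zane): max(-12, 12, 13) = 13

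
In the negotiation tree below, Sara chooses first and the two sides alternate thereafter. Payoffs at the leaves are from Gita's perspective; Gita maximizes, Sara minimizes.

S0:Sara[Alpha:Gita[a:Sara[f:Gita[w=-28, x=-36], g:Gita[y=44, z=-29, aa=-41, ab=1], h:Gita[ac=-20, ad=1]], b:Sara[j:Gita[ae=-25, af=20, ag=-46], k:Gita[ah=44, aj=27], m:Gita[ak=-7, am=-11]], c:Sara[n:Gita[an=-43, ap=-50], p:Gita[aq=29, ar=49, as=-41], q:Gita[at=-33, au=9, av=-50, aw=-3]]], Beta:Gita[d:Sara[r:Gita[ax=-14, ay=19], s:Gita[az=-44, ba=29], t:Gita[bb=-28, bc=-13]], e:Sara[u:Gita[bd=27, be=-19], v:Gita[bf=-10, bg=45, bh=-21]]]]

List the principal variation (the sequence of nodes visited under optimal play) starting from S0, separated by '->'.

S0 -> Alpha -> b -> m -> ak

f (Gita): max(-28, -36) = -28
g (Gita): max(44, -29, -41, 1) = 44
h (Gita): max(-20, 1) = 1
a (Sara): min(-28, 44, 1) = -28
j (Gita): max(-25, 20, -46) = 20
k (Gita): max(44, 27) = 44
m (Gita): max(-7, -11) = -7
b (Sara): min(20, 44, -7) = -7
n (Gita): max(-43, -50) = -43
p (Gita): max(29, 49, -41) = 49
q (Gita): max(-33, 9, -50, -3) = 9
c (Sara): min(-43, 49, 9) = -43
Alpha (Gita): max(-28, -7, -43) = -7
r (Gita): max(-14, 19) = 19
s (Gita): max(-44, 29) = 29
t (Gita): max(-28, -13) = -13
d (Sara): min(19, 29, -13) = -13
u (Gita): max(27, -19) = 27
v (Gita): max(-10, 45, -21) = 45
e (Sara): min(27, 45) = 27
Beta (Gita): max(-13, 27) = 27
S0 (Sara): min(-7, 27) = -7
At S0, Sara picks Alpha (lowest: -7).
At Alpha, Gita picks b (highest: -7).
At b, Sara picks m (lowest: -7).
At m, Gita picks ak (highest: -7).
Terminal value -7.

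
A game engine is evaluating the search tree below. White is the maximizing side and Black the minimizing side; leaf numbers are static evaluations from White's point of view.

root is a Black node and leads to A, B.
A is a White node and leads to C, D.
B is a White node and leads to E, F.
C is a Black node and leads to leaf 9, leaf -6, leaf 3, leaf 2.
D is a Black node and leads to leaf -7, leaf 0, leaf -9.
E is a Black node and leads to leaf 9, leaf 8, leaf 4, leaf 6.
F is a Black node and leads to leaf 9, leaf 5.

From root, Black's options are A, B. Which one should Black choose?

C (Black): min(9, -6, 3, 2) = -6
D (Black): min(-7, 0, -9) = -9
A (White): max(-6, -9) = -6
E (Black): min(9, 8, 4, 6) = 4
F (Black): min(9, 5) = 5
B (White): max(4, 5) = 5
root (Black): min(-6, 5) = -6
Black at root wants the lowest of {A=-6, B=5}, so chooses A.

A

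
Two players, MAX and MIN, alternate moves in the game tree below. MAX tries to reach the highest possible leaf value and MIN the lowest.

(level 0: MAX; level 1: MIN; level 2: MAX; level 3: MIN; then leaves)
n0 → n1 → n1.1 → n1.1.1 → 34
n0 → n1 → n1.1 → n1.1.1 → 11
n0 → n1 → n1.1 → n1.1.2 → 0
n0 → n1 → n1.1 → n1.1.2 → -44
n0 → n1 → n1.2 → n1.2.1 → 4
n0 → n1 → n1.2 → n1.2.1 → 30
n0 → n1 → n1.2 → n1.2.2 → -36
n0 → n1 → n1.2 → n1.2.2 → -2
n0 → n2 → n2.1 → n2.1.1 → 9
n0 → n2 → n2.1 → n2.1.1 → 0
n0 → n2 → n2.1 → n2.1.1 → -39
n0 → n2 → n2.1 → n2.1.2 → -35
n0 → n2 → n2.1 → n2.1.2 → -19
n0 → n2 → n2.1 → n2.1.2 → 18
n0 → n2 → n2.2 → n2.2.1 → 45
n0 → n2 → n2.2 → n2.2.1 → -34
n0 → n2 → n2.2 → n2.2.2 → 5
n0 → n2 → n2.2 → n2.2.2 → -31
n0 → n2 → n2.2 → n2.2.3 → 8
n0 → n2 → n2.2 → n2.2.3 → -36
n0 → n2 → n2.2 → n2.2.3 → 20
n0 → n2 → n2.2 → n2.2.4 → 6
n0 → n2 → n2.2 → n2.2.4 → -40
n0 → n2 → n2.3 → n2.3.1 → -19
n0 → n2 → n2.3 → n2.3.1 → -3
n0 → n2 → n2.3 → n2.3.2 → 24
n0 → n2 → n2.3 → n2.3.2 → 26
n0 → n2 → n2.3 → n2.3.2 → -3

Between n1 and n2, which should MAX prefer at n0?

n1.1.1 (MIN): min(34, 11) = 11
n1.1.2 (MIN): min(0, -44) = -44
n1.1 (MAX): max(11, -44) = 11
n1.2.1 (MIN): min(4, 30) = 4
n1.2.2 (MIN): min(-36, -2) = -36
n1.2 (MAX): max(4, -36) = 4
n1 (MIN): min(11, 4) = 4
n2.1.1 (MIN): min(9, 0, -39) = -39
n2.1.2 (MIN): min(-35, -19, 18) = -35
n2.1 (MAX): max(-39, -35) = -35
n2.2.1 (MIN): min(45, -34) = -34
n2.2.2 (MIN): min(5, -31) = -31
n2.2.3 (MIN): min(8, -36, 20) = -36
n2.2.4 (MIN): min(6, -40) = -40
n2.2 (MAX): max(-34, -31, -36, -40) = -31
n2.3.1 (MIN): min(-19, -3) = -19
n2.3.2 (MIN): min(24, 26, -3) = -3
n2.3 (MAX): max(-19, -3) = -3
n2 (MIN): min(-35, -31, -3) = -35
MAX prefers the higher value; n1=4, n2=-35. n1 is better since 4 > -35.

n1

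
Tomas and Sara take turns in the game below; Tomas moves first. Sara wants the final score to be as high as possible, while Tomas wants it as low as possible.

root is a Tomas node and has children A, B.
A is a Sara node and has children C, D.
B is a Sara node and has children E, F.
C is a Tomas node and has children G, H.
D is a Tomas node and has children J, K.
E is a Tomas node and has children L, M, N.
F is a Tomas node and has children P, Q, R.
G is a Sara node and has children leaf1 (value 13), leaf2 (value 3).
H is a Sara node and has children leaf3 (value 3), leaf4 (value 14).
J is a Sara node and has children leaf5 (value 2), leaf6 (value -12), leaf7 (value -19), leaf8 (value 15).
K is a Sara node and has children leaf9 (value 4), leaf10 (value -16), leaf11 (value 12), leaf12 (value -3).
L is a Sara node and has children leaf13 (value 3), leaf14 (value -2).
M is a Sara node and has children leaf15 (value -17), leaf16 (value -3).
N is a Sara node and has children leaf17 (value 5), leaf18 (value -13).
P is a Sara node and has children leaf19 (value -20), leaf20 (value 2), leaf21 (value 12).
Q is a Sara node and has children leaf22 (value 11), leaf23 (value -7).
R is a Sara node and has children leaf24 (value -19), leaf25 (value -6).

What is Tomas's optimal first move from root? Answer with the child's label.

B

G (Sara): max(13, 3) = 13
H (Sara): max(3, 14) = 14
C (Tomas): min(13, 14) = 13
J (Sara): max(2, -12, -19, 15) = 15
K (Sara): max(4, -16, 12, -3) = 12
D (Tomas): min(15, 12) = 12
A (Sara): max(13, 12) = 13
L (Sara): max(3, -2) = 3
M (Sara): max(-17, -3) = -3
N (Sara): max(5, -13) = 5
E (Tomas): min(3, -3, 5) = -3
P (Sara): max(-20, 2, 12) = 12
Q (Sara): max(11, -7) = 11
R (Sara): max(-19, -6) = -6
F (Tomas): min(12, 11, -6) = -6
B (Sara): max(-3, -6) = -3
root (Tomas): min(13, -3) = -3
Tomas at root wants the lowest of {A=13, B=-3}, so chooses B.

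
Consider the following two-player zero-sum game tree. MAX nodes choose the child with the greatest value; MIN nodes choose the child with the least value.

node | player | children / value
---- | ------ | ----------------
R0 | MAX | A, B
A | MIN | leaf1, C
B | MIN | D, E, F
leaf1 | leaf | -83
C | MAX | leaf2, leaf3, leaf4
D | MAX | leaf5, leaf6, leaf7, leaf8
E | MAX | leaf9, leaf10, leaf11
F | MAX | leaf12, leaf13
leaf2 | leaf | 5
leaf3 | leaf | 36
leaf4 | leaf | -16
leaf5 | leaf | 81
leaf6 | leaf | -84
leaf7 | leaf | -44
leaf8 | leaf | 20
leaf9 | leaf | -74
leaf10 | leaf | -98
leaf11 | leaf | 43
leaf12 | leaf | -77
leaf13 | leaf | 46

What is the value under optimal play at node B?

D (MAX): max(81, -84, -44, 20) = 81
E (MAX): max(-74, -98, 43) = 43
F (MAX): max(-77, 46) = 46
B (MIN): min(81, 43, 46) = 43

43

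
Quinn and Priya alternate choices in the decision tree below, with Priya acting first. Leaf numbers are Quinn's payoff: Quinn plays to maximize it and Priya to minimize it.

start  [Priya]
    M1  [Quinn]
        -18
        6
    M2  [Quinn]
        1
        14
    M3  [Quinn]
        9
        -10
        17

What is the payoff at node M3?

17

M3 (Quinn): max(9, -10, 17) = 17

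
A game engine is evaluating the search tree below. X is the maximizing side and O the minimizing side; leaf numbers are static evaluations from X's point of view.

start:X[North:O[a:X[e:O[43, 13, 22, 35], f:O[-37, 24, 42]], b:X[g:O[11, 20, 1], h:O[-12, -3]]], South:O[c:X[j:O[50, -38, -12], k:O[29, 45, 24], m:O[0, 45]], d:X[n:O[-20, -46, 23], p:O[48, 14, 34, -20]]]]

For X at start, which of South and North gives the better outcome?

j (O): min(50, -38, -12) = -38
k (O): min(29, 45, 24) = 24
m (O): min(0, 45) = 0
c (X): max(-38, 24, 0) = 24
n (O): min(-20, -46, 23) = -46
p (O): min(48, 14, 34, -20) = -20
d (X): max(-46, -20) = -20
South (O): min(24, -20) = -20
e (O): min(43, 13, 22, 35) = 13
f (O): min(-37, 24, 42) = -37
a (X): max(13, -37) = 13
g (O): min(11, 20, 1) = 1
h (O): min(-12, -3) = -12
b (X): max(1, -12) = 1
North (O): min(13, 1) = 1
X prefers the higher value; South=-20, North=1. North is better since 1 > -20.

North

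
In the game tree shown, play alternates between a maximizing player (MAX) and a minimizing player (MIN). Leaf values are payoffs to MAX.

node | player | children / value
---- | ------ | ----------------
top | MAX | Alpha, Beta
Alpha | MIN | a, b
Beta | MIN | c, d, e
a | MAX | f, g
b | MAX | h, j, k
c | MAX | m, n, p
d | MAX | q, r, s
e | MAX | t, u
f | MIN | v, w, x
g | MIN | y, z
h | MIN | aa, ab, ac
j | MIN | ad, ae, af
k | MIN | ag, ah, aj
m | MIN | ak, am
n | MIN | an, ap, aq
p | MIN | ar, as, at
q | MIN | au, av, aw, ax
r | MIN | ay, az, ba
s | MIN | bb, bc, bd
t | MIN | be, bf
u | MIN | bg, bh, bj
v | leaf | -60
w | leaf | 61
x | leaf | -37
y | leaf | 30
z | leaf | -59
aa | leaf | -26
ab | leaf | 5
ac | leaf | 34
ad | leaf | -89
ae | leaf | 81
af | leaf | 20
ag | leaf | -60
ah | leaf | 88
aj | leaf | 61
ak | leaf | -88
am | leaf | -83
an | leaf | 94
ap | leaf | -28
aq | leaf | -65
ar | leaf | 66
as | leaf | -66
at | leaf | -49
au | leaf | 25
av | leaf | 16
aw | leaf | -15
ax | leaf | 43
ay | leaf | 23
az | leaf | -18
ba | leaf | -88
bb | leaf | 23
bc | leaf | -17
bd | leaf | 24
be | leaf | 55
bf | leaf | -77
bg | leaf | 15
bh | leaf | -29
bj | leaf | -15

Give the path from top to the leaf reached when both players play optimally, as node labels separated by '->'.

top -> Alpha -> a -> g -> z

f (MIN): min(-60, 61, -37) = -60
g (MIN): min(30, -59) = -59
a (MAX): max(-60, -59) = -59
h (MIN): min(-26, 5, 34) = -26
j (MIN): min(-89, 81, 20) = -89
k (MIN): min(-60, 88, 61) = -60
b (MAX): max(-26, -89, -60) = -26
Alpha (MIN): min(-59, -26) = -59
m (MIN): min(-88, -83) = -88
n (MIN): min(94, -28, -65) = -65
p (MIN): min(66, -66, -49) = -66
c (MAX): max(-88, -65, -66) = -65
q (MIN): min(25, 16, -15, 43) = -15
r (MIN): min(23, -18, -88) = -88
s (MIN): min(23, -17, 24) = -17
d (MAX): max(-15, -88, -17) = -15
t (MIN): min(55, -77) = -77
u (MIN): min(15, -29, -15) = -29
e (MAX): max(-77, -29) = -29
Beta (MIN): min(-65, -15, -29) = -65
top (MAX): max(-59, -65) = -59
At top, MAX picks Alpha (highest: -59).
At Alpha, MIN picks a (lowest: -59).
At a, MAX picks g (highest: -59).
At g, MIN picks z (lowest: -59).
Terminal value -59.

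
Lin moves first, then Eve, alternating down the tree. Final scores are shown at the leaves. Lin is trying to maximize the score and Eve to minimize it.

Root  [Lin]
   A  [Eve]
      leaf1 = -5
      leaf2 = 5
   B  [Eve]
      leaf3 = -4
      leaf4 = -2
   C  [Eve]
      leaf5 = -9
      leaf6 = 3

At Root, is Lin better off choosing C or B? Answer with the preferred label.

C (Eve): min(-9, 3) = -9
B (Eve): min(-4, -2) = -4
Lin prefers the higher value; C=-9, B=-4. B is better since -4 > -9.

B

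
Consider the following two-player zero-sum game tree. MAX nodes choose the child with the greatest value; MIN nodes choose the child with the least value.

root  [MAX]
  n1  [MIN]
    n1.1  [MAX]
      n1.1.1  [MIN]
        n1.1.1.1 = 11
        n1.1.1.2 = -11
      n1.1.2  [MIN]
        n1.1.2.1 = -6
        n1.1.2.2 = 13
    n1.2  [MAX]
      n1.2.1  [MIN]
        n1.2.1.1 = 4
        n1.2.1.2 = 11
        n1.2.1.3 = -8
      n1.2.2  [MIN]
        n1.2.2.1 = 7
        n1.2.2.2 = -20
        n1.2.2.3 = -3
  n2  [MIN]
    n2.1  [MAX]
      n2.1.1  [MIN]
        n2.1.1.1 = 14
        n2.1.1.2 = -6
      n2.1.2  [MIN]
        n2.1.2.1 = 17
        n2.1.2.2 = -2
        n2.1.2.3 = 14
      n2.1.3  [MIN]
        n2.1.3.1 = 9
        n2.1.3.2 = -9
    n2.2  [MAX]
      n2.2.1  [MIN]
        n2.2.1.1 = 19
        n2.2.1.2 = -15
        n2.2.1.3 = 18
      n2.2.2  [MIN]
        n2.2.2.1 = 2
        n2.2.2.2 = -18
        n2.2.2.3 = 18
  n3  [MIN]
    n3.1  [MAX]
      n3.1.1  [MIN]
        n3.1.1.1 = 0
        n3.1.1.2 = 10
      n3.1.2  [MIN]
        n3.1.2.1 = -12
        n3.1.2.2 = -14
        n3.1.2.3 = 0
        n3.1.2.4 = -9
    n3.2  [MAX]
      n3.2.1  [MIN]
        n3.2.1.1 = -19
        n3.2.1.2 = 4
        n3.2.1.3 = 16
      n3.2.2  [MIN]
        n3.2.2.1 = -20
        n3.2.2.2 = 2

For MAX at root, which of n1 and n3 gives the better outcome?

n1

n1.1.1 (MIN): min(11, -11) = -11
n1.1.2 (MIN): min(-6, 13) = -6
n1.1 (MAX): max(-11, -6) = -6
n1.2.1 (MIN): min(4, 11, -8) = -8
n1.2.2 (MIN): min(7, -20, -3) = -20
n1.2 (MAX): max(-8, -20) = -8
n1 (MIN): min(-6, -8) = -8
n3.1.1 (MIN): min(0, 10) = 0
n3.1.2 (MIN): min(-12, -14, 0, -9) = -14
n3.1 (MAX): max(0, -14) = 0
n3.2.1 (MIN): min(-19, 4, 16) = -19
n3.2.2 (MIN): min(-20, 2) = -20
n3.2 (MAX): max(-19, -20) = -19
n3 (MIN): min(0, -19) = -19
MAX prefers the higher value; n1=-8, n3=-19. n1 is better since -8 > -19.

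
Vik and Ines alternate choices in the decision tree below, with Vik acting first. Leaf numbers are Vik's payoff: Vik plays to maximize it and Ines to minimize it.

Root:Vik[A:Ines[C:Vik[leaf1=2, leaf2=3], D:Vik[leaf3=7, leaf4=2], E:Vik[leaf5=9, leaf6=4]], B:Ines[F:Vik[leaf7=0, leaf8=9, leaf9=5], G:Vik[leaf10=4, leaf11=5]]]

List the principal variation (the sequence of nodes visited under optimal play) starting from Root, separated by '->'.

Root -> B -> G -> leaf11

C (Vik): max(2, 3) = 3
D (Vik): max(7, 2) = 7
E (Vik): max(9, 4) = 9
A (Ines): min(3, 7, 9) = 3
F (Vik): max(0, 9, 5) = 9
G (Vik): max(4, 5) = 5
B (Ines): min(9, 5) = 5
Root (Vik): max(3, 5) = 5
At Root, Vik picks B (highest: 5).
At B, Ines picks G (lowest: 5).
At G, Vik picks leaf11 (highest: 5).
Terminal value 5.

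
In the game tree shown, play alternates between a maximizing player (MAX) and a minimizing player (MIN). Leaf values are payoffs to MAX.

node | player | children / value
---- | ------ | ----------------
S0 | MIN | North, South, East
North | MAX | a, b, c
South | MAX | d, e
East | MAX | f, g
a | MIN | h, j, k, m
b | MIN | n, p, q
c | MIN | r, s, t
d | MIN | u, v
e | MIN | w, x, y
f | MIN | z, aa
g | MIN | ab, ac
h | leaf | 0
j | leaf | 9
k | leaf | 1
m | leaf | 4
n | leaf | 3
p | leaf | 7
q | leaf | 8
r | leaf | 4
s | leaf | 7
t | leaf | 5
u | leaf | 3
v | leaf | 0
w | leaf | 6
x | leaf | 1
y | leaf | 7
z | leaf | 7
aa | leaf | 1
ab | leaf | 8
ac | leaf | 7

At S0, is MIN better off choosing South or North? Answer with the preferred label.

d (MIN): min(3, 0) = 0
e (MIN): min(6, 1, 7) = 1
South (MAX): max(0, 1) = 1
a (MIN): min(0, 9, 1, 4) = 0
b (MIN): min(3, 7, 8) = 3
c (MIN): min(4, 7, 5) = 4
North (MAX): max(0, 3, 4) = 4
MIN prefers the lower value; South=1, North=4. South is better since 1 < 4.

South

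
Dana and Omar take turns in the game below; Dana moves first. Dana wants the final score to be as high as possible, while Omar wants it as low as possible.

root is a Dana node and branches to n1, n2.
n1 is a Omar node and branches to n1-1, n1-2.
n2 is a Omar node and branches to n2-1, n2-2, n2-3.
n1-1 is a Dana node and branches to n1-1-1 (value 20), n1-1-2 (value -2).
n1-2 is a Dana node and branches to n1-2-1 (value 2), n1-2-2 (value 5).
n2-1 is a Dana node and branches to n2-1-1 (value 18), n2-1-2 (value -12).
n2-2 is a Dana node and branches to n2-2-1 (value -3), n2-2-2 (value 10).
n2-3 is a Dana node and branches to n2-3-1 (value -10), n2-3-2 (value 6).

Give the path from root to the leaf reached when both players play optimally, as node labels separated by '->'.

n1-1 (Dana): max(20, -2) = 20
n1-2 (Dana): max(2, 5) = 5
n1 (Omar): min(20, 5) = 5
n2-1 (Dana): max(18, -12) = 18
n2-2 (Dana): max(-3, 10) = 10
n2-3 (Dana): max(-10, 6) = 6
n2 (Omar): min(18, 10, 6) = 6
root (Dana): max(5, 6) = 6
At root, Dana picks n2 (highest: 6).
At n2, Omar picks n2-3 (lowest: 6).
At n2-3, Dana picks n2-3-2 (highest: 6).
Terminal value 6.

root -> n2 -> n2-3 -> n2-3-2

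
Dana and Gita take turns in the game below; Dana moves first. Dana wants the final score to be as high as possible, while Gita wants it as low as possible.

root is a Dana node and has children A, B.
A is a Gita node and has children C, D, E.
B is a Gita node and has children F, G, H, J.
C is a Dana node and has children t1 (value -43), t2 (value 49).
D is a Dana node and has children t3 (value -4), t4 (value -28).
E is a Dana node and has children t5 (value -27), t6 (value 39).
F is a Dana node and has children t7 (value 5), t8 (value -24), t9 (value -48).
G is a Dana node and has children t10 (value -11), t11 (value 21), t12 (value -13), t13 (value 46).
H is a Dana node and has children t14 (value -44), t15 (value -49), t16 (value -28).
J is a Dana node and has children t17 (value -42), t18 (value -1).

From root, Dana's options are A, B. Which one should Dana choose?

A

C (Dana): max(-43, 49) = 49
D (Dana): max(-4, -28) = -4
E (Dana): max(-27, 39) = 39
A (Gita): min(49, -4, 39) = -4
F (Dana): max(5, -24, -48) = 5
G (Dana): max(-11, 21, -13, 46) = 46
H (Dana): max(-44, -49, -28) = -28
J (Dana): max(-42, -1) = -1
B (Gita): min(5, 46, -28, -1) = -28
root (Dana): max(-4, -28) = -4
Dana at root wants the highest of {A=-4, B=-28}, so chooses A.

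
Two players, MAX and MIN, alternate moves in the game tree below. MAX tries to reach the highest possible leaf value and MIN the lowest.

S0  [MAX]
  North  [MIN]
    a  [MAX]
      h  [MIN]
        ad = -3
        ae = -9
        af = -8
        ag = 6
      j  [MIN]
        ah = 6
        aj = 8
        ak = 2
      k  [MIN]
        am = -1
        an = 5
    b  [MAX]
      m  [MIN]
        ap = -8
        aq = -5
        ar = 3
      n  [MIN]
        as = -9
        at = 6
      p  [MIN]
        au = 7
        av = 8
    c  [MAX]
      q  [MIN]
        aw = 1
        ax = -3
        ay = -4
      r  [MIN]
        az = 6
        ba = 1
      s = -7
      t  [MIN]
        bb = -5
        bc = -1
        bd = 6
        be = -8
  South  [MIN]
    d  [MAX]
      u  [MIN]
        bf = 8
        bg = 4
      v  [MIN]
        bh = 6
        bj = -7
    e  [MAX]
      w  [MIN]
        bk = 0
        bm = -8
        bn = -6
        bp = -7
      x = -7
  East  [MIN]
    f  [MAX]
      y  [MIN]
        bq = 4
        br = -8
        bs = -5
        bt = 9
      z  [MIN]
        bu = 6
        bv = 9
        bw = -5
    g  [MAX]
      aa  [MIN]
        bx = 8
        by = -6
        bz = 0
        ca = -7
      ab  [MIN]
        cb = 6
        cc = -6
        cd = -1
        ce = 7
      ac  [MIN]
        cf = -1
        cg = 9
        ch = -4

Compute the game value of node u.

4

u (MIN): min(8, 4) = 4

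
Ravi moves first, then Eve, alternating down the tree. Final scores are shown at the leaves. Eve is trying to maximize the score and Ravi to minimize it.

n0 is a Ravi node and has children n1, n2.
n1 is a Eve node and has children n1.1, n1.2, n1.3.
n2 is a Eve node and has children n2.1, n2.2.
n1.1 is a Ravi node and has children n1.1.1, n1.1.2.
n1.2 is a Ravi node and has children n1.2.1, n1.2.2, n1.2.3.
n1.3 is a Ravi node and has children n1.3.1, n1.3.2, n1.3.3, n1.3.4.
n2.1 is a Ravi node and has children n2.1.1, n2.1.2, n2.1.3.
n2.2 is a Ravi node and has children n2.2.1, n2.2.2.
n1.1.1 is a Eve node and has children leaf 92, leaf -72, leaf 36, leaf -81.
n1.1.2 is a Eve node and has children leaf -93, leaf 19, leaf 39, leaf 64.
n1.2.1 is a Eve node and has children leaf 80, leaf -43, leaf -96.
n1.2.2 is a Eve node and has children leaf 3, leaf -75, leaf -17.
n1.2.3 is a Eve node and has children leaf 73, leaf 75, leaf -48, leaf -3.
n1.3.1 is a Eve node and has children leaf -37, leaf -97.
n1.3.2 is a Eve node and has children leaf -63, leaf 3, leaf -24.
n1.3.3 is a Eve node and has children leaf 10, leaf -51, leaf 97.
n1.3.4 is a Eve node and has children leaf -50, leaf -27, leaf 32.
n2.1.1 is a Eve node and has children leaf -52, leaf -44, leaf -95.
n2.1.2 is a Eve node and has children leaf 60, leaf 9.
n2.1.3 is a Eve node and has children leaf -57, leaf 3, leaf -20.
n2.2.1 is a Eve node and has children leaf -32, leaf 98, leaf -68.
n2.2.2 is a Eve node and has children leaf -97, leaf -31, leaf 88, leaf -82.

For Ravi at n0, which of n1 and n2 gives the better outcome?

n1

n1.1.1 (Eve): max(92, -72, 36, -81) = 92
n1.1.2 (Eve): max(-93, 19, 39, 64) = 64
n1.1 (Ravi): min(92, 64) = 64
n1.2.1 (Eve): max(80, -43, -96) = 80
n1.2.2 (Eve): max(3, -75, -17) = 3
n1.2.3 (Eve): max(73, 75, -48, -3) = 75
n1.2 (Ravi): min(80, 3, 75) = 3
n1.3.1 (Eve): max(-37, -97) = -37
n1.3.2 (Eve): max(-63, 3, -24) = 3
n1.3.3 (Eve): max(10, -51, 97) = 97
n1.3.4 (Eve): max(-50, -27, 32) = 32
n1.3 (Ravi): min(-37, 3, 97, 32) = -37
n1 (Eve): max(64, 3, -37) = 64
n2.1.1 (Eve): max(-52, -44, -95) = -44
n2.1.2 (Eve): max(60, 9) = 60
n2.1.3 (Eve): max(-57, 3, -20) = 3
n2.1 (Ravi): min(-44, 60, 3) = -44
n2.2.1 (Eve): max(-32, 98, -68) = 98
n2.2.2 (Eve): max(-97, -31, 88, -82) = 88
n2.2 (Ravi): min(98, 88) = 88
n2 (Eve): max(-44, 88) = 88
Ravi prefers the lower value; n1=64, n2=88. n1 is better since 64 < 88.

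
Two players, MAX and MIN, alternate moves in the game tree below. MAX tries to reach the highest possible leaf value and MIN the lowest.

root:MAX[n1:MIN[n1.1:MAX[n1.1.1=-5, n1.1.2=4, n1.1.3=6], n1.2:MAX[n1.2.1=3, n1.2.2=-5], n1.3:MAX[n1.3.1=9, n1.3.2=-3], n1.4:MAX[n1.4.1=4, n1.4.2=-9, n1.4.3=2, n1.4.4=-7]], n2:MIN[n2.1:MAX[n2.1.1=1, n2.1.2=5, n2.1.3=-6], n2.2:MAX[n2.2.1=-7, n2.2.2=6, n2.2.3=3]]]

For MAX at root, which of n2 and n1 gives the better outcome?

n2.1 (MAX): max(1, 5, -6) = 5
n2.2 (MAX): max(-7, 6, 3) = 6
n2 (MIN): min(5, 6) = 5
n1.1 (MAX): max(-5, 4, 6) = 6
n1.2 (MAX): max(3, -5) = 3
n1.3 (MAX): max(9, -3) = 9
n1.4 (MAX): max(4, -9, 2, -7) = 4
n1 (MIN): min(6, 3, 9, 4) = 3
MAX prefers the higher value; n2=5, n1=3. n2 is better since 5 > 3.

n2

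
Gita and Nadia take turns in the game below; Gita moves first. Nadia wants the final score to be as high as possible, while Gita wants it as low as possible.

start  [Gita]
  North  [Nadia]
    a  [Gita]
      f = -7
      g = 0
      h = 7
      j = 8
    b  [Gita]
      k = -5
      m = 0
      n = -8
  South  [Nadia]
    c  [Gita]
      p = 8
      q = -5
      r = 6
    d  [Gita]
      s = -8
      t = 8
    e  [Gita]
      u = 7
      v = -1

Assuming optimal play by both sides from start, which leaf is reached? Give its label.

a (Gita): min(-7, 0, 7, 8) = -7
b (Gita): min(-5, 0, -8) = -8
North (Nadia): max(-7, -8) = -7
c (Gita): min(8, -5, 6) = -5
d (Gita): min(-8, 8) = -8
e (Gita): min(7, -1) = -1
South (Nadia): max(-5, -8, -1) = -1
start (Gita): min(-7, -1) = -7
At start, Gita picks North (lowest: -7).
At North, Nadia picks a (highest: -7).
At a, Gita picks f (lowest: -7).
Terminal value -7.

f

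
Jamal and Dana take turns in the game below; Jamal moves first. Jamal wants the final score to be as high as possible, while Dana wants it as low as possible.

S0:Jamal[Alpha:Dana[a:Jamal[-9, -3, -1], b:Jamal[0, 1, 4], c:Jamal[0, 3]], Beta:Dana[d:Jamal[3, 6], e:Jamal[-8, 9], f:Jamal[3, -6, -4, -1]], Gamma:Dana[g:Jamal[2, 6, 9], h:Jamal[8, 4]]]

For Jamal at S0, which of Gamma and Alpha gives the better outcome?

g (Jamal): max(2, 6, 9) = 9
h (Jamal): max(8, 4) = 8
Gamma (Dana): min(9, 8) = 8
a (Jamal): max(-9, -3, -1) = -1
b (Jamal): max(0, 1, 4) = 4
c (Jamal): max(0, 3) = 3
Alpha (Dana): min(-1, 4, 3) = -1
Jamal prefers the higher value; Gamma=8, Alpha=-1. Gamma is better since 8 > -1.

Gamma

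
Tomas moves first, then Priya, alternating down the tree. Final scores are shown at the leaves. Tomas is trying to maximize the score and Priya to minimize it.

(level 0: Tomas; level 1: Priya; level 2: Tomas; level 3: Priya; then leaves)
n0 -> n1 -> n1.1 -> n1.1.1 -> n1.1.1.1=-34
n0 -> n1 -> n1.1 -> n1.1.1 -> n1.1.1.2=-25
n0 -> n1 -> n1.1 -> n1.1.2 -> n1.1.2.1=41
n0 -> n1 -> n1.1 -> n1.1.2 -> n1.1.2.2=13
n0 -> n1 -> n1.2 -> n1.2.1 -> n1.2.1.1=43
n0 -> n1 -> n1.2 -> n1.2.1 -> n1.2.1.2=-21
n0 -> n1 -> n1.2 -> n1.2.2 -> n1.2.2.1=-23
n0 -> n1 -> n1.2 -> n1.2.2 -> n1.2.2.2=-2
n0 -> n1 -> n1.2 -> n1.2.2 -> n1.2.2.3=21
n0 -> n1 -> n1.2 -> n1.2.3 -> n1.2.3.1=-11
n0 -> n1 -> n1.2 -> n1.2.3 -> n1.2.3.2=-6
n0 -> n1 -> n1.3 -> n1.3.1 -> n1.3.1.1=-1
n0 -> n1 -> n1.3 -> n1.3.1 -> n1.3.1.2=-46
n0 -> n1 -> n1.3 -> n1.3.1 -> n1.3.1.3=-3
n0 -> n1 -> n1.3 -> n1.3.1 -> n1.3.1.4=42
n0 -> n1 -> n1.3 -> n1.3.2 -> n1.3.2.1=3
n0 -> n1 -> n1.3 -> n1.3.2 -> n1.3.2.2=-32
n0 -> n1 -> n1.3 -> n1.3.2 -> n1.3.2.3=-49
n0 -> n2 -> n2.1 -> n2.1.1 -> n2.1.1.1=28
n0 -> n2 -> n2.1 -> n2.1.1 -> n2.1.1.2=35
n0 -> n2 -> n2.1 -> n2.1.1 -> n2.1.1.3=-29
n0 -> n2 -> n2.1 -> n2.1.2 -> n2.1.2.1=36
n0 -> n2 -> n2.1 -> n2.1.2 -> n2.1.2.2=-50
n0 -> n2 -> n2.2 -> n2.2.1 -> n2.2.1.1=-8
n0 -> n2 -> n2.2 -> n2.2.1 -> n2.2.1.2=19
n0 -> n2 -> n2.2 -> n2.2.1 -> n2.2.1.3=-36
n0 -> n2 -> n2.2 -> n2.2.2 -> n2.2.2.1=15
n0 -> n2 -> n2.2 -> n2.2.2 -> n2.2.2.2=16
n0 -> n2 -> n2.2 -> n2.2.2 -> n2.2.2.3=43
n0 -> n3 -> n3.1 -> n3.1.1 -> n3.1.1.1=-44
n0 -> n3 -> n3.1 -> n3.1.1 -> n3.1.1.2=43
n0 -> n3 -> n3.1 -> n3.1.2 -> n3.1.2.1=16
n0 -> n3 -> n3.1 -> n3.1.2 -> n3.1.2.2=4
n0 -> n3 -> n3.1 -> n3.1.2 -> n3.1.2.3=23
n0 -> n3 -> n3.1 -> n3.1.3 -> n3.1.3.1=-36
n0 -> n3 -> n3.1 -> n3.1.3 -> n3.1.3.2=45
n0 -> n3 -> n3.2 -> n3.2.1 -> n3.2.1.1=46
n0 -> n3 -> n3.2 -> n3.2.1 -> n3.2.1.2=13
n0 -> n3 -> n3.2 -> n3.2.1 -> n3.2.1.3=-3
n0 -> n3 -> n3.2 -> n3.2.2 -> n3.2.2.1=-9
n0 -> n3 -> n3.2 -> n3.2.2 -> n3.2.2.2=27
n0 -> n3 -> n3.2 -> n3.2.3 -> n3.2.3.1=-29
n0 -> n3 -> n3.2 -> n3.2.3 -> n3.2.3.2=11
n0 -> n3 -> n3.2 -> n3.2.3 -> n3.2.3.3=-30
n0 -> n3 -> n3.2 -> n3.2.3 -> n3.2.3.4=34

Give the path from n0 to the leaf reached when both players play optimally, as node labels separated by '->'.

n1.1.1 (Priya): min(-34, -25) = -34
n1.1.2 (Priya): min(41, 13) = 13
n1.1 (Tomas): max(-34, 13) = 13
n1.2.1 (Priya): min(43, -21) = -21
n1.2.2 (Priya): min(-23, -2, 21) = -23
n1.2.3 (Priya): min(-11, -6) = -11
n1.2 (Tomas): max(-21, -23, -11) = -11
n1.3.1 (Priya): min(-1, -46, -3, 42) = -46
n1.3.2 (Priya): min(3, -32, -49) = -49
n1.3 (Tomas): max(-46, -49) = -46
n1 (Priya): min(13, -11, -46) = -46
n2.1.1 (Priya): min(28, 35, -29) = -29
n2.1.2 (Priya): min(36, -50) = -50
n2.1 (Tomas): max(-29, -50) = -29
n2.2.1 (Priya): min(-8, 19, -36) = -36
n2.2.2 (Priya): min(15, 16, 43) = 15
n2.2 (Tomas): max(-36, 15) = 15
n2 (Priya): min(-29, 15) = -29
n3.1.1 (Priya): min(-44, 43) = -44
n3.1.2 (Priya): min(16, 4, 23) = 4
n3.1.3 (Priya): min(-36, 45) = -36
n3.1 (Tomas): max(-44, 4, -36) = 4
n3.2.1 (Priya): min(46, 13, -3) = -3
n3.2.2 (Priya): min(-9, 27) = -9
n3.2.3 (Priya): min(-29, 11, -30, 34) = -30
n3.2 (Tomas): max(-3, -9, -30) = -3
n3 (Priya): min(4, -3) = -3
n0 (Tomas): max(-46, -29, -3) = -3
At n0, Tomas picks n3 (highest: -3).
At n3, Priya picks n3.2 (lowest: -3).
At n3.2, Tomas picks n3.2.1 (highest: -3).
At n3.2.1, Priya picks n3.2.1.3 (lowest: -3).
Terminal value -3.

n0 -> n3 -> n3.2 -> n3.2.1 -> n3.2.1.3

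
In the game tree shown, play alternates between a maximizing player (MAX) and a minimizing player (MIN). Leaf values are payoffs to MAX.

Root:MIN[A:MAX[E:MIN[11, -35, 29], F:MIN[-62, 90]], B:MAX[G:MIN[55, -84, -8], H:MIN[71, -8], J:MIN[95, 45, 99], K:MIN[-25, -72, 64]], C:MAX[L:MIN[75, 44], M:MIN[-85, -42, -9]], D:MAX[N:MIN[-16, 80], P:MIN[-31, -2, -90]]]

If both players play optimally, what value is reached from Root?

-35

E (MIN): min(11, -35, 29) = -35
F (MIN): min(-62, 90) = -62
A (MAX): max(-35, -62) = -35
G (MIN): min(55, -84, -8) = -84
H (MIN): min(71, -8) = -8
J (MIN): min(95, 45, 99) = 45
K (MIN): min(-25, -72, 64) = -72
B (MAX): max(-84, -8, 45, -72) = 45
L (MIN): min(75, 44) = 44
M (MIN): min(-85, -42, -9) = -85
C (MAX): max(44, -85) = 44
N (MIN): min(-16, 80) = -16
P (MIN): min(-31, -2, -90) = -90
D (MAX): max(-16, -90) = -16
Root (MIN): min(-35, 45, 44, -16) = -35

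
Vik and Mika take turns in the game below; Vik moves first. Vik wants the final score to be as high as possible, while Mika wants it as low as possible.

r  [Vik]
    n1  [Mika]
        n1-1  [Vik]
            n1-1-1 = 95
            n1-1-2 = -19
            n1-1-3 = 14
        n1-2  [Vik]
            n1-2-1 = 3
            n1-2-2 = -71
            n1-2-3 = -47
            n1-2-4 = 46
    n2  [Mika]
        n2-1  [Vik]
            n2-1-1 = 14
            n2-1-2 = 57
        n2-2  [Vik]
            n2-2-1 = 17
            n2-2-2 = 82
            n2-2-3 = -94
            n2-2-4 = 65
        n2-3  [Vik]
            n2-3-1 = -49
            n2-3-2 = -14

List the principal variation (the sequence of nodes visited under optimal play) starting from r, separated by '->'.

n1-1 (Vik): max(95, -19, 14) = 95
n1-2 (Vik): max(3, -71, -47, 46) = 46
n1 (Mika): min(95, 46) = 46
n2-1 (Vik): max(14, 57) = 57
n2-2 (Vik): max(17, 82, -94, 65) = 82
n2-3 (Vik): max(-49, -14) = -14
n2 (Mika): min(57, 82, -14) = -14
r (Vik): max(46, -14) = 46
At r, Vik picks n1 (highest: 46).
At n1, Mika picks n1-2 (lowest: 46).
At n1-2, Vik picks n1-2-4 (highest: 46).
Terminal value 46.

r -> n1 -> n1-2 -> n1-2-4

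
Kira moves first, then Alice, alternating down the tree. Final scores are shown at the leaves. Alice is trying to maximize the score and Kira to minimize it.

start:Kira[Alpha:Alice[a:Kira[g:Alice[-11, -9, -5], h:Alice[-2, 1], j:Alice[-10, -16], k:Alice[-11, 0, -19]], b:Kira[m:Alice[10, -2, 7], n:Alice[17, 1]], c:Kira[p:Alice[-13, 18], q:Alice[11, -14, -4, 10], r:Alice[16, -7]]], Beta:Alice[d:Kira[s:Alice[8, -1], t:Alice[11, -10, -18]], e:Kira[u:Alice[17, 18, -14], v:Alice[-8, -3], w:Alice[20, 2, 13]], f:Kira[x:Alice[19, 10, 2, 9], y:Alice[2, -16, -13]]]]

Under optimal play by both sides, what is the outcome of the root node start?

8

g (Alice): max(-11, -9, -5) = -5
h (Alice): max(-2, 1) = 1
j (Alice): max(-10, -16) = -10
k (Alice): max(-11, 0, -19) = 0
a (Kira): min(-5, 1, -10, 0) = -10
m (Alice): max(10, -2, 7) = 10
n (Alice): max(17, 1) = 17
b (Kira): min(10, 17) = 10
p (Alice): max(-13, 18) = 18
q (Alice): max(11, -14, -4, 10) = 11
r (Alice): max(16, -7) = 16
c (Kira): min(18, 11, 16) = 11
Alpha (Alice): max(-10, 10, 11) = 11
s (Alice): max(8, -1) = 8
t (Alice): max(11, -10, -18) = 11
d (Kira): min(8, 11) = 8
u (Alice): max(17, 18, -14) = 18
v (Alice): max(-8, -3) = -3
w (Alice): max(20, 2, 13) = 20
e (Kira): min(18, -3, 20) = -3
x (Alice): max(19, 10, 2, 9) = 19
y (Alice): max(2, -16, -13) = 2
f (Kira): min(19, 2) = 2
Beta (Alice): max(8, -3, 2) = 8
start (Kira): min(11, 8) = 8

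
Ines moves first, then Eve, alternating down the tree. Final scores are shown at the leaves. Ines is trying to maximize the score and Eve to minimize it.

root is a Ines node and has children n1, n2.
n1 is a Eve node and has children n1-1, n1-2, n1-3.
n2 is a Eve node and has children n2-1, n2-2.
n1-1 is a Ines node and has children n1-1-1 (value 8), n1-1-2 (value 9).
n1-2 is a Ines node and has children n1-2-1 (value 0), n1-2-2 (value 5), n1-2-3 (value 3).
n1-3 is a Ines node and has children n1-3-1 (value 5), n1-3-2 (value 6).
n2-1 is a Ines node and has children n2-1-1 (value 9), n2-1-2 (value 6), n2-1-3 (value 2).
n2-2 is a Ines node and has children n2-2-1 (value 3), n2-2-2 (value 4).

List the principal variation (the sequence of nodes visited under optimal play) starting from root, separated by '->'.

root -> n1 -> n1-2 -> n1-2-2

n1-1 (Ines): max(8, 9) = 9
n1-2 (Ines): max(0, 5, 3) = 5
n1-3 (Ines): max(5, 6) = 6
n1 (Eve): min(9, 5, 6) = 5
n2-1 (Ines): max(9, 6, 2) = 9
n2-2 (Ines): max(3, 4) = 4
n2 (Eve): min(9, 4) = 4
root (Ines): max(5, 4) = 5
At root, Ines picks n1 (highest: 5).
At n1, Eve picks n1-2 (lowest: 5).
At n1-2, Ines picks n1-2-2 (highest: 5).
Terminal value 5.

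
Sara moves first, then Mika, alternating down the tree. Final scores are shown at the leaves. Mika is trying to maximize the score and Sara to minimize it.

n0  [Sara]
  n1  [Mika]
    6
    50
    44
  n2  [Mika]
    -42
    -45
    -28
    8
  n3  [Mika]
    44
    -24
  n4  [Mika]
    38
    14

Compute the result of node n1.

50

n1 (Mika): max(6, 50, 44) = 50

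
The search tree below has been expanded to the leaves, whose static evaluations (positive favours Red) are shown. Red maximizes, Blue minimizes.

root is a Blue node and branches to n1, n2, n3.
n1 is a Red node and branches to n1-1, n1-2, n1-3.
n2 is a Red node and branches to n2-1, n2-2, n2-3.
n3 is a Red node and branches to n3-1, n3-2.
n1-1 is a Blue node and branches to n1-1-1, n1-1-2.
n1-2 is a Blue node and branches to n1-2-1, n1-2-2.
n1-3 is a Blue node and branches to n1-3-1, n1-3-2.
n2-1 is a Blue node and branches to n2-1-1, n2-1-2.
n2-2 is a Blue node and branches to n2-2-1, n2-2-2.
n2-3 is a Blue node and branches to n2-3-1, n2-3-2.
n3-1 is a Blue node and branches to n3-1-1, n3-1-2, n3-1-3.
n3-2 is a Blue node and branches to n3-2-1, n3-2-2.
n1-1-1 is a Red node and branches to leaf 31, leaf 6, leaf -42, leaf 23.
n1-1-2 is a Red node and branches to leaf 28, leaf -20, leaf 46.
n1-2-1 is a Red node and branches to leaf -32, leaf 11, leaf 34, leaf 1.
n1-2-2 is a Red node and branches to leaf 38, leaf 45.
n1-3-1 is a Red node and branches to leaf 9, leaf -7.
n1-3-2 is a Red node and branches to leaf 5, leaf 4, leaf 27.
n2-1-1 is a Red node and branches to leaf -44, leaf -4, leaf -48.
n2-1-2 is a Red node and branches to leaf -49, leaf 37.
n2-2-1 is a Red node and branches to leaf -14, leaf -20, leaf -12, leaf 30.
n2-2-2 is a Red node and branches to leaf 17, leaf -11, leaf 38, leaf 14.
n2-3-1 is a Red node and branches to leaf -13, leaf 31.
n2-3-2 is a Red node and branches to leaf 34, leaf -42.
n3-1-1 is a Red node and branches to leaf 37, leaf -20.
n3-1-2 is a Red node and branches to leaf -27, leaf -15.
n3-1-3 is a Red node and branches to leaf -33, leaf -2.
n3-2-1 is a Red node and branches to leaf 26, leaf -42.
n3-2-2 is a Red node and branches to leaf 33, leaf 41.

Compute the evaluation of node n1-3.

n1-3-1 (Red): max(9, -7) = 9
n1-3-2 (Red): max(5, 4, 27) = 27
n1-3 (Blue): min(9, 27) = 9

9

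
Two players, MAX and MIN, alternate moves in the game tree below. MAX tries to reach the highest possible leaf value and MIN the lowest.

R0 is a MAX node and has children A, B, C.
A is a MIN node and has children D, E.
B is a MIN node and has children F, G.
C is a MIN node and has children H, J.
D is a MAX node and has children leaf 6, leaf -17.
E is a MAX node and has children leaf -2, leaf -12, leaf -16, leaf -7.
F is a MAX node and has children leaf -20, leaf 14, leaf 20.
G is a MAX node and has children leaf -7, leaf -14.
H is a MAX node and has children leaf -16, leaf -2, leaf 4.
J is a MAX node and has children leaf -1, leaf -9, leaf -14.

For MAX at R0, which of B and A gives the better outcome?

F (MAX): max(-20, 14, 20) = 20
G (MAX): max(-7, -14) = -7
B (MIN): min(20, -7) = -7
D (MAX): max(6, -17) = 6
E (MAX): max(-2, -12, -16, -7) = -2
A (MIN): min(6, -2) = -2
MAX prefers the higher value; B=-7, A=-2. A is better since -2 > -7.

A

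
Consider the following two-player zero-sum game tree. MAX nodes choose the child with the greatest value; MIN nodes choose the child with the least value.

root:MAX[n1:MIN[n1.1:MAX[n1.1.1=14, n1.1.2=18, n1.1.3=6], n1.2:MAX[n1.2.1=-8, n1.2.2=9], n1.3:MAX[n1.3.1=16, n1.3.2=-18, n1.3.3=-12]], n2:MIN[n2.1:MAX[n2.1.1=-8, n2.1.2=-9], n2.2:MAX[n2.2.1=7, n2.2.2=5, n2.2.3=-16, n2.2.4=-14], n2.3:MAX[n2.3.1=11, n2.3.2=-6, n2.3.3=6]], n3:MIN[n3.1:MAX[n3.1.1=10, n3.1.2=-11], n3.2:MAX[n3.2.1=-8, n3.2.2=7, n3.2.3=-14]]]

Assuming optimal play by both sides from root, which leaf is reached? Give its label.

n1.2.2

n1.1 (MAX): max(14, 18, 6) = 18
n1.2 (MAX): max(-8, 9) = 9
n1.3 (MAX): max(16, -18, -12) = 16
n1 (MIN): min(18, 9, 16) = 9
n2.1 (MAX): max(-8, -9) = -8
n2.2 (MAX): max(7, 5, -16, -14) = 7
n2.3 (MAX): max(11, -6, 6) = 11
n2 (MIN): min(-8, 7, 11) = -8
n3.1 (MAX): max(10, -11) = 10
n3.2 (MAX): max(-8, 7, -14) = 7
n3 (MIN): min(10, 7) = 7
root (MAX): max(9, -8, 7) = 9
At root, MAX picks n1 (highest: 9).
At n1, MIN picks n1.2 (lowest: 9).
At n1.2, MAX picks n1.2.2 (highest: 9).
Terminal value 9.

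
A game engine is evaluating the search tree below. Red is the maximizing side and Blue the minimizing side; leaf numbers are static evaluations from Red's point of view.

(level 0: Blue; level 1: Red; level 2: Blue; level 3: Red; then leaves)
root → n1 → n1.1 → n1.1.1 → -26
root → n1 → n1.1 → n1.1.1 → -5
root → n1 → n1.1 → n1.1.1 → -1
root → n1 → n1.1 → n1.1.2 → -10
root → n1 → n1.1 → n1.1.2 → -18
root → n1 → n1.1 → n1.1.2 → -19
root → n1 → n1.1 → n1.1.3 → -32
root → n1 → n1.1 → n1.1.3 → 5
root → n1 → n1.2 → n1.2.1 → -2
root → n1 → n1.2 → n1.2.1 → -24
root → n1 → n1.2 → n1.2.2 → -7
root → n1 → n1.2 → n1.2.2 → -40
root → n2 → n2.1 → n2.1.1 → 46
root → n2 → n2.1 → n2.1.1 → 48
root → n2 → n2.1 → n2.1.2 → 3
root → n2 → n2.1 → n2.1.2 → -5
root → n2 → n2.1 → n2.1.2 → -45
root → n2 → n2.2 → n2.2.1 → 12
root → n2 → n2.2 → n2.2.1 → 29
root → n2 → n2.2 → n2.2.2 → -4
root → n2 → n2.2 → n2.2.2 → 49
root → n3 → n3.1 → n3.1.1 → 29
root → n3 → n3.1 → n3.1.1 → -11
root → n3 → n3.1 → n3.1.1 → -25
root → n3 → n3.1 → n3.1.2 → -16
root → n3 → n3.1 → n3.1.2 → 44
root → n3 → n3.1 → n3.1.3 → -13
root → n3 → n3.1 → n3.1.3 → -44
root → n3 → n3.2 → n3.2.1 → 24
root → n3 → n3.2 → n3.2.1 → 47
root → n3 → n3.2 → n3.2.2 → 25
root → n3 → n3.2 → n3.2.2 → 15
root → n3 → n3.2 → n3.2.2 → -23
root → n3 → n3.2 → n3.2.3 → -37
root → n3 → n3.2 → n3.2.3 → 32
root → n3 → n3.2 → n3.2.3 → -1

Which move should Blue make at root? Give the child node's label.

n1.1.1 (Red): max(-26, -5, -1) = -1
n1.1.2 (Red): max(-10, -18, -19) = -10
n1.1.3 (Red): max(-32, 5) = 5
n1.1 (Blue): min(-1, -10, 5) = -10
n1.2.1 (Red): max(-2, -24) = -2
n1.2.2 (Red): max(-7, -40) = -7
n1.2 (Blue): min(-2, -7) = -7
n1 (Red): max(-10, -7) = -7
n2.1.1 (Red): max(46, 48) = 48
n2.1.2 (Red): max(3, -5, -45) = 3
n2.1 (Blue): min(48, 3) = 3
n2.2.1 (Red): max(12, 29) = 29
n2.2.2 (Red): max(-4, 49) = 49
n2.2 (Blue): min(29, 49) = 29
n2 (Red): max(3, 29) = 29
n3.1.1 (Red): max(29, -11, -25) = 29
n3.1.2 (Red): max(-16, 44) = 44
n3.1.3 (Red): max(-13, -44) = -13
n3.1 (Blue): min(29, 44, -13) = -13
n3.2.1 (Red): max(24, 47) = 47
n3.2.2 (Red): max(25, 15, -23) = 25
n3.2.3 (Red): max(-37, 32, -1) = 32
n3.2 (Blue): min(47, 25, 32) = 25
n3 (Red): max(-13, 25) = 25
root (Blue): min(-7, 29, 25) = -7
Blue at root wants the lowest of {n1=-7, n2=29, n3=25}, so chooses n1.

n1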